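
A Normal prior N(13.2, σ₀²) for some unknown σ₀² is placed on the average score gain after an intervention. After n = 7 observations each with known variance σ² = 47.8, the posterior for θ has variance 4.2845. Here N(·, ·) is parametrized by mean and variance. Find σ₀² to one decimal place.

For the Normal–Normal model with known σ², precisions add: τ_n = τ₀ + n/σ².
So 1/σ₀² = 1/4.2845 − 7/47.8 = 0.233399 − 0.146444 = 0.086955.
Hence σ₀² = 1/0.086955 ≈ 11.5.

σ₀² = 11.5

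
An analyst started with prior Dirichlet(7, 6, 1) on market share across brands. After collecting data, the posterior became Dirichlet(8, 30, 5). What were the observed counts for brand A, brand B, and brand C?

counts (1, 24, 4)

For a Dirichlet(α) prior with multinomial counts c, the posterior is Dirichlet(α + c) componentwise.
Counts are posterior − prior componentwise: 8−7=1, 30−6=24, 5−1=4.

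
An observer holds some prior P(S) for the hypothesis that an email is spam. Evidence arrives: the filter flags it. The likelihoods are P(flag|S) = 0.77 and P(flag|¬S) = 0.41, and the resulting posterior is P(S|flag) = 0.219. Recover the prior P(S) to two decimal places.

Bayes' rule in odds form gives O(S|E) = O(S)·[P(E|S)/P(E|¬S)], hence O(S) = O(S|E)/LR.
Posterior odds = 0.219/(1−0.219) = 0.2804. LR = 0.77/0.41 = 1.8780.
Prior odds = 0.2804/1.8780 = 0.1493, so P(S) = 0.1493/(1+0.1493) ≈ 0.13.

P(S) = 0.13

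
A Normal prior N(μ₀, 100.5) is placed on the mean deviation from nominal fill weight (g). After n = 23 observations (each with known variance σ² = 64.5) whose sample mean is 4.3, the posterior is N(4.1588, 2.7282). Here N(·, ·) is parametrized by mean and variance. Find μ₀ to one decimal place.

μ₀ = -0.9

The posterior mean is a precision-weighted average: μ_n = (τ₀μ₀ + τ_data·x̄)/(τ₀+τ_data), with τ₀=1/σ₀² and τ_data=n/σ².
Here τ₀ = 1/100.5 = 0.009950 and τ_data = 23/64.5 = 0.356589, so τ_n = 0.366539.
Rearranging for μ₀: μ₀ = (μ_n·τ_n − τ_data·x̄)/τ₀ = (4.1588·0.366539 − 0.356589·4.3) / 0.009950 = -0.008970/0.009950 ≈ -0.9.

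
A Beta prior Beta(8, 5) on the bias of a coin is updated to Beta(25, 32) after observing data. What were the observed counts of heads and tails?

17 heads and 27 tails

Under Beta–binomial conjugacy the posterior parameters are (a+s, b+f).
Match parameters: s=25−8=17, f=32−5=27.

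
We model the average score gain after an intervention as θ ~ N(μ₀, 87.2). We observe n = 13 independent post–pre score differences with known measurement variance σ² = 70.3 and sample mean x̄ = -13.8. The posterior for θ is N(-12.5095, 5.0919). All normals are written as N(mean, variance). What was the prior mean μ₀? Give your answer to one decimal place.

μ₀ = 8.3

With known observation variance, the Normal–Normal posterior has precision τ_n = τ₀ + n/σ² and mean μ_n = (τ₀μ₀ + (n/σ²)x̄)/τ_n.
Here τ₀ = 1/87.2 = 0.011468 and τ_data = 13/70.3 = 0.184922, so τ_n = 0.196390.
Rearranging for μ₀: μ₀ = (μ_n·τ_n − τ_data·x̄)/τ₀ = (-12.5095·0.196390 − 0.184922·-13.8) / 0.011468 = 0.095183/0.011468 ≈ 8.3.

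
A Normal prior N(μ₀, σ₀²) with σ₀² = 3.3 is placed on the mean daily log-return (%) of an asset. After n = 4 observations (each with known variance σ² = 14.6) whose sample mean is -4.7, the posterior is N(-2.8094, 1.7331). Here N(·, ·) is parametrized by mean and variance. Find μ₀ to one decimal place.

With known observation variance, the Normal–Normal posterior has precision τ_n = τ₀ + n/σ² and mean μ_n = (τ₀μ₀ + (n/σ²)x̄)/τ_n.
Here τ₀ = 1/3.3 = 0.303030 and τ_data = 4/14.6 = 0.273973, so τ_n = 0.577003.
Rearranging for μ₀: μ₀ = (μ_n·τ_n − τ_data·x̄)/τ₀ = (-2.8094·0.577003 − 0.273973·-4.7) / 0.303030 = -0.333359/0.303030 ≈ -1.1.

μ₀ = -1.1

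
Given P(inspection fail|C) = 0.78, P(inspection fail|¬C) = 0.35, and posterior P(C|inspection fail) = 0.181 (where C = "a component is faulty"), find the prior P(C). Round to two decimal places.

P(C) = 0.09

In odds form, posterior odds = prior odds × likelihood ratio, so prior odds = posterior odds ÷ LR.
Posterior odds = 0.181/(1−0.181) = 0.2210. LR = 0.78/0.35 = 2.2286.
Prior odds = 0.2210/2.2286 = 0.0992, so P(C) = 0.0992/(1+0.0992) ≈ 0.09.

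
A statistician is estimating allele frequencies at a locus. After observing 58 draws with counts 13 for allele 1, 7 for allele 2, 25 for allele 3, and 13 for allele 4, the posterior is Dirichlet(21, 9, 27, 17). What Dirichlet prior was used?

Dirichlet(8, 2, 2, 4)

For a Dirichlet(α) prior with multinomial counts c, the posterior is Dirichlet(α + c) componentwise.
Subtract each count from the matching posterior parameter: 21−13=8, 9−7=2, 27−25=2, 17−13=4.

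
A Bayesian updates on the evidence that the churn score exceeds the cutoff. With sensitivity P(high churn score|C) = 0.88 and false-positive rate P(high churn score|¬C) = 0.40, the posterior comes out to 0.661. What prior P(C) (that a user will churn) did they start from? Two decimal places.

Bayes' rule in odds form gives O(C|E) = O(C)·[P(E|C)/P(E|¬C)], hence O(C) = O(C|E)/LR.
Posterior odds = 0.661/(1−0.661) = 1.9499. LR = 0.88/0.40 = 2.2000.
Prior odds = 1.9499/2.2000 = 0.8863, so P(C) = 0.8863/(1+0.8863) ≈ 0.47.

P(C) = 0.47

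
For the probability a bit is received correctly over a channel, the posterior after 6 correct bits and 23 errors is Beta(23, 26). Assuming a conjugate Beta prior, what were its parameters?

Beta(17, 3)

Beta is conjugate to the binomial likelihood: posterior = Beta(α+s, β+f).
So α = 23 − 6 = 17 and β = 26 − 23 = 3.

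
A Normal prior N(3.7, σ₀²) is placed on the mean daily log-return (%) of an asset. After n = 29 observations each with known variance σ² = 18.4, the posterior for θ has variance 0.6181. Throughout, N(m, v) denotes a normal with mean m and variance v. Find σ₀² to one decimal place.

σ₀² = 23.9

For the Normal–Normal model with known σ², precisions add: τ_n = τ₀ + n/σ².
So 1/σ₀² = 1/0.6181 − 29/18.4 = 1.617861 − 1.576087 = 0.041774.
Hence σ₀² = 1/0.041774 ≈ 23.9.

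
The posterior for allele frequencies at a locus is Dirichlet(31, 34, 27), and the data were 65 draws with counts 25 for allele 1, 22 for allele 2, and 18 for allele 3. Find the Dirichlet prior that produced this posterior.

For a Dirichlet(α) prior with multinomial counts c, the posterior is Dirichlet(α + c) componentwise.
Subtract each count from the matching posterior parameter: 31−25=6, 34−22=12, 27−18=9.

Dirichlet(6, 12, 9)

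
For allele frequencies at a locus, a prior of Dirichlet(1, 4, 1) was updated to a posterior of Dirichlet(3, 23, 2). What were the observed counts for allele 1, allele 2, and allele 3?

For a Dirichlet(α) prior with multinomial counts c, the posterior is Dirichlet(α + c) componentwise.
Counts are posterior − prior componentwise: 3−1=2, 23−4=19, 2−1=1.

counts (2, 19, 1)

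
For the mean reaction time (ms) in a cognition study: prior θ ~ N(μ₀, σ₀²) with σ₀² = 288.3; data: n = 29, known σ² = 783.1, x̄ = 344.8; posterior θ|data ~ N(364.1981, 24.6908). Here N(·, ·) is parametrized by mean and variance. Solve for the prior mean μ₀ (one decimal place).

With known observation variance, the Normal–Normal posterior has precision τ_n = τ₀ + n/σ² and mean μ_n = (τ₀μ₀ + (n/σ²)x̄)/τ_n.
Here τ₀ = 1/288.3 = 0.003469 and τ_data = 29/783.1 = 0.037032, so τ_n = 0.040501.
Rearranging for μ₀: μ₀ = (μ_n·τ_n − τ_data·x̄)/τ₀ = (364.1981·0.040501 − 0.037032·344.8) / 0.003469 = 1.981754/0.003469 ≈ 571.3.

μ₀ = 571.3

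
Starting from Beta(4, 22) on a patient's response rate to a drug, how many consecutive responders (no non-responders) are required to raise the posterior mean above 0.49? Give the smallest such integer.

k = 18

After k responders and 0 non-responders the posterior is Beta(4+k, 22), with mean (4+k)/(4+22+k).
Set (4+k)/(26+k) > 0.49 and solve: k > (0.49·26 − 4)/(1 − 0.49) = 17.137.
The smallest integer exceeding 17.137 is 18.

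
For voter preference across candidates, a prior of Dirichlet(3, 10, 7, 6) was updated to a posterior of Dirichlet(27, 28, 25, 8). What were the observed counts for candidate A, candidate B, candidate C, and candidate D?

counts (24, 18, 18, 2)

For a Dirichlet(α) prior with multinomial counts c, the posterior is Dirichlet(α + c) componentwise.
Counts are posterior − prior componentwise: 27−3=24, 28−10=18, 25−7=18, 8−6=2.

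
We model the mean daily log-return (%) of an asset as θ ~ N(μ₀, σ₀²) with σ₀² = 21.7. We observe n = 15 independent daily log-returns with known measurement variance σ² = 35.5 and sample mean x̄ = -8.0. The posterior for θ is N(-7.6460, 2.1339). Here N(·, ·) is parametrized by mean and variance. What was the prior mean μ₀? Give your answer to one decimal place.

μ₀ = -4.4

With known observation variance, the Normal–Normal posterior has precision τ_n = τ₀ + n/σ² and mean μ_n = (τ₀μ₀ + (n/σ²)x̄)/τ_n.
Here τ₀ = 1/21.7 = 0.046083 and τ_data = 15/35.5 = 0.422535, so τ_n = 0.468618.
Rearranging for μ₀: μ₀ = (μ_n·τ_n − τ_data·x̄)/τ₀ = (-7.6460·0.468618 − 0.422535·-8.0) / 0.046083 = -0.202773/0.046083 ≈ -4.4.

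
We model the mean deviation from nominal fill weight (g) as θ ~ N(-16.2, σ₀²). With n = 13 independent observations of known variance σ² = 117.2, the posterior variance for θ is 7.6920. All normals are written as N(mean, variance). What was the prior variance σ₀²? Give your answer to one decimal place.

σ₀² = 52.4

For the Normal–Normal model with known σ², precisions add: τ_n = τ₀ + n/σ².
So 1/σ₀² = 1/7.6920 − 13/117.2 = 0.130005 − 0.110922 = 0.019083.
Hence σ₀² = 1/0.019083 ≈ 52.4.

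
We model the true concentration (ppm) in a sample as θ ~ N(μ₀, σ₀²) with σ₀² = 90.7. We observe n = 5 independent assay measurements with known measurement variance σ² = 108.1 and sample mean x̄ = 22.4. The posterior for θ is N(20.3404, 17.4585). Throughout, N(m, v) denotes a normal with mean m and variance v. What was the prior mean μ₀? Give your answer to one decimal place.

μ₀ = 11.7

The posterior mean is a precision-weighted average: μ_n = (τ₀μ₀ + τ_data·x̄)/(τ₀+τ_data), with τ₀=1/σ₀² and τ_data=n/σ².
Here τ₀ = 1/90.7 = 0.011025 and τ_data = 5/108.1 = 0.046253, so τ_n = 0.057278.
Rearranging for μ₀: μ₀ = (μ_n·τ_n − τ_data·x̄)/τ₀ = (20.3404·0.057278 − 0.046253·22.4) / 0.011025 = 0.128990/0.011025 ≈ 11.7.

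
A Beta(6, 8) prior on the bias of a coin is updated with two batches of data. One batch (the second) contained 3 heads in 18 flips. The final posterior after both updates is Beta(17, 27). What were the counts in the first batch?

Sequential conjugate updates are equivalent to a single update on the pooled data, so total successes = posterior α − prior α and total failures = posterior β − prior β.
Total across both batches: 17−6=11 heads, 27−8=19 tails.
Subtract the second batch: 11−3=8 heads and 19−15=4 tails.

8 heads and 4 tails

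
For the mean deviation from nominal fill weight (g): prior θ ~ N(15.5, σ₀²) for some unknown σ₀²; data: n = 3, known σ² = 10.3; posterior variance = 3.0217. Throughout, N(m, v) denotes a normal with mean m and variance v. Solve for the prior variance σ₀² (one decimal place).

Posterior precision equals prior precision plus data precision: 1/σ_n² = 1/σ₀² + n/σ².
So 1/σ₀² = 1/3.0217 − 3/10.3 = 0.330940 − 0.291262 = 0.039678.
Hence σ₀² = 1/0.039678 ≈ 25.2.

σ₀² = 25.2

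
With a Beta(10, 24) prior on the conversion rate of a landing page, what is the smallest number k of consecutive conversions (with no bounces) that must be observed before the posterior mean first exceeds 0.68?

After k conversions and 0 bounces the posterior is Beta(10+k, 24), with mean (10+k)/(10+24+k).
Set (10+k)/(34+k) > 0.68 and solve: k > (0.68·34 − 10)/(1 − 0.68) = 41.000.
The smallest integer exceeding 41.000 is 42, and checking k=42: (52)/(76) = 0.6842 > 0.68.

k = 42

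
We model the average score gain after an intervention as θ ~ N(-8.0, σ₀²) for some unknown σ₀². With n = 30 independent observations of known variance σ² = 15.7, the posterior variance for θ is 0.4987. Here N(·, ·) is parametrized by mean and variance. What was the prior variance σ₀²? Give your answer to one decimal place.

σ₀² = 10.6

Posterior precision equals prior precision plus data precision: 1/σ_n² = 1/σ₀² + n/σ².
So 1/σ₀² = 1/0.4987 − 30/15.7 = 2.005214 − 1.910828 = 0.094386.
Hence σ₀² = 1/0.094386 ≈ 10.6.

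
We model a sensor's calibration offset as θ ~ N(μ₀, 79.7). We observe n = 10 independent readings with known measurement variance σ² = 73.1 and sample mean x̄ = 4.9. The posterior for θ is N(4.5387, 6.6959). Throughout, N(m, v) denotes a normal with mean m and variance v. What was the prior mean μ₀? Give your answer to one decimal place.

μ₀ = 0.6

With known observation variance, the Normal–Normal posterior has precision τ_n = τ₀ + n/σ² and mean μ_n = (τ₀μ₀ + (n/σ²)x̄)/τ_n.
Here τ₀ = 1/79.7 = 0.012547 and τ_data = 10/73.1 = 0.136799, so τ_n = 0.149346.
Rearranging for μ₀: μ₀ = (μ_n·τ_n − τ_data·x̄)/τ₀ = (4.5387·0.149346 − 0.136799·4.9) / 0.012547 = 0.007522/0.012547 ≈ 0.6.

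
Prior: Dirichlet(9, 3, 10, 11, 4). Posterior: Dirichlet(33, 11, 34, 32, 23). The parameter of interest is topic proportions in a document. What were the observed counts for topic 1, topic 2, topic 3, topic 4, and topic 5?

For a Dirichlet(α) prior with multinomial counts c, the posterior is Dirichlet(α + c) componentwise.
Counts are posterior − prior componentwise: 33−9=24, 11−3=8, 34−10=24, 32−11=21, 23−4=19.

counts (24, 8, 24, 21, 19)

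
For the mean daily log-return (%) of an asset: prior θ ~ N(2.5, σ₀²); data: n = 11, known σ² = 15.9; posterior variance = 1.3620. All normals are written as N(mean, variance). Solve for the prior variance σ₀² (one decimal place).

Posterior precision equals prior precision plus data precision: 1/σ_n² = 1/σ₀² + n/σ².
So 1/σ₀² = 1/1.3620 − 11/15.9 = 0.734214 − 0.691824 = 0.042390.
Hence σ₀² = 1/0.042390 ≈ 23.6.

σ₀² = 23.6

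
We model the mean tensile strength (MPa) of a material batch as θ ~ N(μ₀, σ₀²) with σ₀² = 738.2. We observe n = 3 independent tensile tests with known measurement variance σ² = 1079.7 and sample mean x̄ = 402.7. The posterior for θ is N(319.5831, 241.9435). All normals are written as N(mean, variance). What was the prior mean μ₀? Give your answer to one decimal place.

μ₀ = 149.1

The posterior mean is a precision-weighted average: μ_n = (τ₀μ₀ + τ_data·x̄)/(τ₀+τ_data), with τ₀=1/σ₀² and τ_data=n/σ².
Here τ₀ = 1/738.2 = 0.001355 and τ_data = 3/1079.7 = 0.002779, so τ_n = 0.004134.
Rearranging for μ₀: μ₀ = (μ_n·τ_n − τ_data·x̄)/τ₀ = (319.5831·0.004134 − 0.002779·402.7) / 0.001355 = 0.202053/0.001355 ≈ 149.1.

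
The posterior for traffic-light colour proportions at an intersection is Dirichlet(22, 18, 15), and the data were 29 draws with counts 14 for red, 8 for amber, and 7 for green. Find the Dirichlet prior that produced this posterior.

For a Dirichlet(α) prior with multinomial counts c, the posterior is Dirichlet(α + c) componentwise.
Subtract each count from the matching posterior parameter: 22−14=8, 18−8=10, 15−7=8.

Dirichlet(8, 10, 8)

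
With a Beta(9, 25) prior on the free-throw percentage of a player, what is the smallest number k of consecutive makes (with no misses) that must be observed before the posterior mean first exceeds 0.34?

k = 4

After k makes and 0 misses the posterior is Beta(9+k, 25), with mean (9+k)/(9+25+k).
Set (9+k)/(34+k) > 0.34 and solve: k > (0.34·34 − 9)/(1 − 0.34) = 3.879.
The smallest integer exceeding 3.879 is 4, and checking k=4: (13)/(38) = 0.3421 > 0.34.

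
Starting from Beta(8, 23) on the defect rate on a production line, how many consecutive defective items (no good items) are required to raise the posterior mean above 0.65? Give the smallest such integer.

After k defective items and 0 good items the posterior is Beta(8+k, 23), with mean (8+k)/(8+23+k).
Set (8+k)/(31+k) > 0.65 and solve: k > (0.65·31 − 8)/(1 − 0.65) = 34.714.
The smallest integer exceeding 34.714 is 35.

k = 35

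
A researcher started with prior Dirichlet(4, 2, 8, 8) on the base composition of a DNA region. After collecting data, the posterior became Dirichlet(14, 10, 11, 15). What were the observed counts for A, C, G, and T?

counts (10, 8, 3, 7)

For a Dirichlet(α) prior with multinomial counts c, the posterior is Dirichlet(α + c) componentwise.
Counts are posterior − prior componentwise: 14−4=10, 10−2=8, 11−8=3, 15−8=7.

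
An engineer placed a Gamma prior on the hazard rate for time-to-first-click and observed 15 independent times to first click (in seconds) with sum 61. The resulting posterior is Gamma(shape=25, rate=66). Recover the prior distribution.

Gamma–exponential conjugacy: posterior shape = α + n, posterior rate = β + Σtᵢ.
So α = 25 − 15 = 10 and β = 66 − 61 = 5.

Gamma(shape=10, rate=5)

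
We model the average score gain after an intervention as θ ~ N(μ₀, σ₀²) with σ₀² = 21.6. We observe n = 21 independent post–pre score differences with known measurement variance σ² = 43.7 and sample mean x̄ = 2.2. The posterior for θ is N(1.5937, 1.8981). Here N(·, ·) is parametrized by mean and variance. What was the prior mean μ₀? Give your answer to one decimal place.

μ₀ = -4.7

With known observation variance, the Normal–Normal posterior has precision τ_n = τ₀ + n/σ² and mean μ_n = (τ₀μ₀ + (n/σ²)x̄)/τ_n.
Here τ₀ = 1/21.6 = 0.046296 and τ_data = 21/43.7 = 0.480549, so τ_n = 0.526845.
Rearranging for μ₀: μ₀ = (μ_n·τ_n − τ_data·x̄)/τ₀ = (1.5937·0.526845 − 0.480549·2.2) / 0.046296 = -0.217575/0.046296 ≈ -4.7.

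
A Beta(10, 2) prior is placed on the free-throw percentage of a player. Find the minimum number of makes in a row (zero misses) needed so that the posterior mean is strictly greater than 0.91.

k = 11

After k makes and 0 misses the posterior is Beta(10+k, 2), with mean (10+k)/(10+2+k).
Set (10+k)/(12+k) > 0.91 and solve: k > (0.91·12 − 10)/(1 − 0.91) = 10.222.
The smallest integer exceeding 10.222 is 11.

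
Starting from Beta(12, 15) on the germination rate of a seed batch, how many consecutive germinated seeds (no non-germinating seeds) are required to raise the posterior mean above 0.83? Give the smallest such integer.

After k germinated seeds and 0 non-germinating seeds the posterior is Beta(12+k, 15), with mean (12+k)/(12+15+k).
Set (12+k)/(27+k) > 0.83 and solve: k > (0.83·27 − 12)/(1 − 0.83) = 61.235.
The smallest integer exceeding 61.235 is 62.

k = 62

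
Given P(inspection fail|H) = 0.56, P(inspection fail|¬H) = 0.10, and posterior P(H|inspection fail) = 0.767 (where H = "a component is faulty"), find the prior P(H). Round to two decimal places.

P(H) = 0.37

Bayes' rule in odds form gives O(H|E) = O(H)·[P(E|H)/P(E|¬H)], hence O(H) = O(H|E)/LR.
Posterior odds = 0.767/(1−0.767) = 3.2918. LR = 0.56/0.10 = 5.6000.
Prior odds = 3.2918/5.6000 = 0.5878, so P(H) = 0.5878/(1+0.5878) ≈ 0.37.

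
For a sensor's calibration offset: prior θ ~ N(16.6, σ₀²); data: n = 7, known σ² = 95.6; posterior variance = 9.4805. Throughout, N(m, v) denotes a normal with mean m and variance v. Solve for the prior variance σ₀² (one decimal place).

Posterior precision equals prior precision plus data precision: 1/σ_n² = 1/σ₀² + n/σ².
So 1/σ₀² = 1/9.4805 − 7/95.6 = 0.105480 − 0.073222 = 0.032258.
Hence σ₀² = 1/0.032258 ≈ 31.0.

σ₀² = 31.0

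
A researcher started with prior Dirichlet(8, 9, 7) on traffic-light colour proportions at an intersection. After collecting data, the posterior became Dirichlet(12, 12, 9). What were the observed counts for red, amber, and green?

For a Dirichlet(α) prior with multinomial counts c, the posterior is Dirichlet(α + c) componentwise.
Counts are posterior − prior componentwise: 12−8=4, 12−9=3, 9−7=2.

counts (4, 3, 2)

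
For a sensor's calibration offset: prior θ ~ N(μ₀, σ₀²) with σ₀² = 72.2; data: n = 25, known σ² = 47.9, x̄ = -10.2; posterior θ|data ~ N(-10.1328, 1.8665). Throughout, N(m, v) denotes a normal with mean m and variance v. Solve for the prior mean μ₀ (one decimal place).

The posterior mean is a precision-weighted average: μ_n = (τ₀μ₀ + τ_data·x̄)/(τ₀+τ_data), with τ₀=1/σ₀² and τ_data=n/σ².
Here τ₀ = 1/72.2 = 0.013850 and τ_data = 25/47.9 = 0.521921, so τ_n = 0.535771.
Rearranging for μ₀: μ₀ = (μ_n·τ_n − τ_data·x̄)/τ₀ = (-10.1328·0.535771 − 0.521921·-10.2) / 0.013850 = -0.105266/0.013850 ≈ -7.6.

μ₀ = -7.6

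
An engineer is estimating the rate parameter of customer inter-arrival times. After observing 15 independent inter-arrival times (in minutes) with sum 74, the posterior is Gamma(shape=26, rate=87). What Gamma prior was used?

Gamma–exponential conjugacy: posterior shape = α + n, posterior rate = β + Σtᵢ.
So α = 26 − 15 = 11 and β = 87 − 74 = 13.

Gamma(shape=11, rate=13)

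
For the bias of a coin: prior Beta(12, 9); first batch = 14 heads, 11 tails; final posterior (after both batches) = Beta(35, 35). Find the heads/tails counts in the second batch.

9 heads and 15 tails

Because Beta–binomial updating is additive in the counts, the combined data contributed (α_post−α_prior, β_post−β_prior) successes and failures.
Total across both batches: 35−12=23 heads, 35−9=26 tails.
Subtract the first batch: 23−14=9 heads and 26−11=15 tails.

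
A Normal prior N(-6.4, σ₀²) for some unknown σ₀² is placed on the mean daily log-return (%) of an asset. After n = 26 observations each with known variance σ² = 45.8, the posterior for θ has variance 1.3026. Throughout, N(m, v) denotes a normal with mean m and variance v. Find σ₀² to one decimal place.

Posterior precision equals prior precision plus data precision: 1/σ_n² = 1/σ₀² + n/σ².
So 1/σ₀² = 1/1.3026 − 26/45.8 = 0.767695 − 0.567686 = 0.200009.
Hence σ₀² = 1/0.200009 ≈ 5.0.

σ₀² = 5.0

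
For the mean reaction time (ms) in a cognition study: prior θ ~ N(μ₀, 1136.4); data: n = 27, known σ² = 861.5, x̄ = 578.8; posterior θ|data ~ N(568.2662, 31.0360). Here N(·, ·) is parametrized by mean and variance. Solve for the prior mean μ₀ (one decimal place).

The posterior mean is a precision-weighted average: μ_n = (τ₀μ₀ + τ_data·x̄)/(τ₀+τ_data), with τ₀=1/σ₀² and τ_data=n/σ².
Here τ₀ = 1/1136.4 = 0.000880 and τ_data = 27/861.5 = 0.031341, so τ_n = 0.032221.
Rearranging for μ₀: μ₀ = (μ_n·τ_n − τ_data·x̄)/τ₀ = (568.2662·0.032221 − 0.031341·578.8) / 0.000880 = 0.169934/0.000880 ≈ 193.1.

μ₀ = 193.1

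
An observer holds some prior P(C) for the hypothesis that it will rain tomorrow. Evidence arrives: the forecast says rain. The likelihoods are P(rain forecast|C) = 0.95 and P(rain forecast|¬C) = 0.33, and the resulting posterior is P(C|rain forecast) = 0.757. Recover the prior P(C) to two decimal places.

P(C) = 0.52

Bayes' rule in odds form gives O(C|E) = O(C)·[P(E|C)/P(E|¬C)], hence O(C) = O(C|E)/LR.
Posterior odds = 0.757/(1−0.757) = 3.1152. LR = 0.95/0.33 = 2.8788.
Prior odds = 3.1152/2.8788 = 1.0821, so P(C) = 1.0821/(1+1.0821) ≈ 0.52.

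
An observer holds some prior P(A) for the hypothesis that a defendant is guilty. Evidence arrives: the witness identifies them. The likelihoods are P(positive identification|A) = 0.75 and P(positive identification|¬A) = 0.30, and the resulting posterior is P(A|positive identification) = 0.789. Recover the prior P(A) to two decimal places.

P(A) = 0.60

In odds form, posterior odds = prior odds × likelihood ratio, so prior odds = posterior odds ÷ LR.
Posterior odds = 0.789/(1−0.789) = 3.7393. LR = 0.75/0.30 = 2.5000.
Prior odds = 3.7393/2.5000 = 1.4957, so P(A) = 1.4957/(1+1.4957) ≈ 0.60.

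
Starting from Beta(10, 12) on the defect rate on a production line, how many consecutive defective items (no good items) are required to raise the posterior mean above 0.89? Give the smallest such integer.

k = 88

After k defective items and 0 good items the posterior is Beta(10+k, 12), with mean (10+k)/(10+12+k).
Set (10+k)/(22+k) > 0.89 and solve: k > (0.89·22 − 10)/(1 − 0.89) = 87.091.
The smallest integer exceeding 87.091 is 88, and checking k=88: (98)/(110) = 0.8909 > 0.89.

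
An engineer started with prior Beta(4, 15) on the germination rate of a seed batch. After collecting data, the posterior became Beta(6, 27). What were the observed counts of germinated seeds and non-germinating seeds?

2 germinated seeds and 12 non-germinating seeds

Under Beta–binomial conjugacy the posterior parameters are (α+s, β+f).
So s = 6 − 4 = 2 and f = 27 − 15 = 12.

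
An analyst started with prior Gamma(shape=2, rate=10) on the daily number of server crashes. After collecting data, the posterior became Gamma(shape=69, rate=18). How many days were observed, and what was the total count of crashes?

n = 8 days with total 67 crashes

A Gamma(α, β) prior (rate parametrization) on a Poisson rate with n observations summing to S gives posterior Gamma(α+S, β+n).
Matching: Σxᵢ = 69 − 2 = 67 and n = 18 − 10 = 8.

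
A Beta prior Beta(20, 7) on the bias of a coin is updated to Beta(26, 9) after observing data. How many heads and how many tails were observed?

Under Beta–binomial conjugacy the posterior parameters are (a+s, b+f).
So s = 26 − 20 = 6 and f = 9 − 7 = 2.

6 heads and 2 tails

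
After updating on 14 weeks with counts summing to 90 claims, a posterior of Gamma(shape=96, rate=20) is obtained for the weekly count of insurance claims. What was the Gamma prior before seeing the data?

Gamma(shape=6, rate=6)

A Gamma(α, β) prior (rate parametrization) on a Poisson rate with n observations summing to S gives posterior Gamma(α+S, β+n).
So α = 96 − 90 = 6 and β = 20 − 14 = 6.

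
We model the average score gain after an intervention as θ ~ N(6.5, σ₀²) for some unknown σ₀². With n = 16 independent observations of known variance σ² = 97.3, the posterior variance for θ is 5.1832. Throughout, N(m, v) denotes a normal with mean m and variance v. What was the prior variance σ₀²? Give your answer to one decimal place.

For the Normal–Normal model with known σ², precisions add: τ_n = τ₀ + n/σ².
So 1/σ₀² = 1/5.1832 − 16/97.3 = 0.192931 − 0.164440 = 0.028491.
Hence σ₀² = 1/0.028491 ≈ 35.1.

σ₀² = 35.1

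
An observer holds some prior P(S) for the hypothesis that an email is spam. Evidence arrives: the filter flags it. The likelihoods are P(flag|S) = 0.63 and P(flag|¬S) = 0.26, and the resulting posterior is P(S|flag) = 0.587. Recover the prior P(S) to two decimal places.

In odds form, posterior odds = prior odds × likelihood ratio, so prior odds = posterior odds ÷ LR.
Posterior odds = 0.587/(1−0.587) = 1.4213. LR = 0.63/0.26 = 2.4231.
Prior odds = 1.4213/2.4231 = 0.5866, so P(S) = 0.5866/(1+0.5866) ≈ 0.37.

P(S) = 0.37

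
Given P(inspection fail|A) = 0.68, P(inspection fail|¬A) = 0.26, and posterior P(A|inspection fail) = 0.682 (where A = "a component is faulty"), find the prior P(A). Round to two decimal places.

P(A) = 0.45

Bayes' rule in odds form gives O(A|E) = O(A)·[P(E|A)/P(E|¬A)], hence O(A) = O(A|E)/LR.
Posterior odds = 0.682/(1−0.682) = 2.1447. LR = 0.68/0.26 = 2.6154.
Prior odds = 2.1447/2.6154 = 0.8200, so P(A) = 0.8200/(1+0.8200) ≈ 0.45.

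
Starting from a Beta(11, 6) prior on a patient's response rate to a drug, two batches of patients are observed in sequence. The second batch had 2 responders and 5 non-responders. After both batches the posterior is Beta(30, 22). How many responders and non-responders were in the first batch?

17 responders and 11 non-responders

Sequential conjugate updates are equivalent to a single update on the pooled data, so total successes = posterior α − prior α and total failures = posterior β − prior β.
Total across both batches: 30−11=19 responders, 22−6=16 non-responders.
Subtract the second batch: 19−2=17 responders and 16−5=11 non-responders.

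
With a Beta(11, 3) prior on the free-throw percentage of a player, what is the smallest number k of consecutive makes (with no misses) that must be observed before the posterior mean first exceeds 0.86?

After k makes and 0 misses the posterior is Beta(11+k, 3), with mean (11+k)/(11+3+k).
Set (11+k)/(14+k) > 0.86 and solve: k > (0.86·14 − 11)/(1 − 0.86) = 7.429.
The smallest integer exceeding 7.429 is 8, and checking k=8: (19)/(22) = 0.8636 > 0.86.

k = 8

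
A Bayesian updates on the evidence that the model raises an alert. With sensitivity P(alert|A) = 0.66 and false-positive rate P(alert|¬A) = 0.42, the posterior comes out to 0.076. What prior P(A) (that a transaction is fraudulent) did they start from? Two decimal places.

P(A) = 0.05

Bayes' rule in odds form gives O(A|E) = O(A)·[P(E|A)/P(E|¬A)], hence O(A) = O(A|E)/LR.
Posterior odds = 0.076/(1−0.076) = 0.0823. LR = 0.66/0.42 = 1.5714.
Prior odds = 0.0823/1.5714 = 0.0524, so P(A) = 0.0524/(1+0.0524) ≈ 0.05.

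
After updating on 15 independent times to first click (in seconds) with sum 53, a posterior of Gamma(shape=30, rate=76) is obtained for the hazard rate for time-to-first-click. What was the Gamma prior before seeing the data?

Gamma–exponential conjugacy: posterior shape = α + n, posterior rate = β + Σtᵢ.
So α = 30 − 15 = 15 and β = 76 − 53 = 23.

Gamma(shape=15, rate=23)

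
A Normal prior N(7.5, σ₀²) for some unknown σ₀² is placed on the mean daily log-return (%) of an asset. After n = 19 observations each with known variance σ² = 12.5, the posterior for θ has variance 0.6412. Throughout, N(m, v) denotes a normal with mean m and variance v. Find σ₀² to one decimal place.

Posterior precision equals prior precision plus data precision: 1/σ_n² = 1/σ₀² + n/σ².
So 1/σ₀² = 1/0.6412 − 19/12.5 = 1.559576 − 1.520000 = 0.039576.
Hence σ₀² = 1/0.039576 ≈ 25.3.

σ₀² = 25.3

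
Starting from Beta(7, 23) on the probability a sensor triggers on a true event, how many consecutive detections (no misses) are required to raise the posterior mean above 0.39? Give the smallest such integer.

k = 8

After k detections and 0 misses the posterior is Beta(7+k, 23), with mean (7+k)/(7+23+k).
Set (7+k)/(30+k) > 0.39 and solve: k > (0.39·30 − 7)/(1 − 0.39) = 7.705.
The smallest integer exceeding 7.705 is 8, and checking k=8: (15)/(38) = 0.3947 > 0.39.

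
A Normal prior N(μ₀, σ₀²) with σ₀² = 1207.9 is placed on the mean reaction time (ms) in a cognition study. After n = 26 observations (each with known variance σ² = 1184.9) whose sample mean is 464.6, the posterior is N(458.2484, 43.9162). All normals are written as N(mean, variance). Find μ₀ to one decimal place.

The posterior mean is a precision-weighted average: μ_n = (τ₀μ₀ + τ_data·x̄)/(τ₀+τ_data), with τ₀=1/σ₀² and τ_data=n/σ².
Here τ₀ = 1/1207.9 = 0.000828 and τ_data = 26/1184.9 = 0.021943, so τ_n = 0.022771.
Rearranging for μ₀: μ₀ = (μ_n·τ_n − τ_data·x̄)/τ₀ = (458.2484·0.022771 − 0.021943·464.6) / 0.000828 = 0.240057/0.000828 ≈ 289.9.

μ₀ = 289.9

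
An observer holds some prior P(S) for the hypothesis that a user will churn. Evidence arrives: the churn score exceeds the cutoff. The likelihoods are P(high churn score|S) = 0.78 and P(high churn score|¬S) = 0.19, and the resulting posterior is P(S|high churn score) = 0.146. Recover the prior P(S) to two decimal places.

Bayes' rule in odds form gives O(S|E) = O(S)·[P(E|S)/P(E|¬S)], hence O(S) = O(S|E)/LR.
Posterior odds = 0.146/(1−0.146) = 0.1710. LR = 0.78/0.19 = 4.1053.
Prior odds = 0.1710/4.1053 = 0.0417, so P(S) = 0.0417/(1+0.0417) ≈ 0.04.

P(S) = 0.04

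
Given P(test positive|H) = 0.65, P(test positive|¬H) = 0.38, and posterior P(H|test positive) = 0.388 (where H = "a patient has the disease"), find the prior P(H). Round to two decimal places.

In odds form, posterior odds = prior odds × likelihood ratio, so prior odds = posterior odds ÷ LR.
Posterior odds = 0.388/(1−0.388) = 0.6340. LR = 0.65/0.38 = 1.7105.
Prior odds = 0.6340/1.7105 = 0.3707, so P(H) = 0.3707/(1+0.3707) ≈ 0.27.

P(H) = 0.27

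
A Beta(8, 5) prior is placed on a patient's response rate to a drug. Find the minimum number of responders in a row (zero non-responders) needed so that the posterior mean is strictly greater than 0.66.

k = 2

After k responders and 0 non-responders the posterior is Beta(8+k, 5), with mean (8+k)/(8+5+k).
Set (8+k)/(13+k) > 0.66 and solve: k > (0.66·13 − 8)/(1 − 0.66) = 1.706.
The smallest integer exceeding 1.706 is 2.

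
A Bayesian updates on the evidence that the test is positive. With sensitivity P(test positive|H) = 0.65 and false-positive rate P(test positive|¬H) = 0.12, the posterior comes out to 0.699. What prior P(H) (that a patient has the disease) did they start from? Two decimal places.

Bayes' rule in odds form gives O(H|E) = O(H)·[P(E|H)/P(E|¬H)], hence O(H) = O(H|E)/LR.
Posterior odds = 0.699/(1−0.699) = 2.3223. LR = 0.65/0.12 = 5.4167.
Prior odds = 2.3223/5.4167 = 0.4287, so P(H) = 0.4287/(1+0.4287) ≈ 0.30.

P(H) = 0.30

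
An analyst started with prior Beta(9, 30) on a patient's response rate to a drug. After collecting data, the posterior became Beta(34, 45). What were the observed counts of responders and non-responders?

25 responders and 15 non-responders

Under Beta–binomial conjugacy the posterior parameters are (a+s, b+f).
So s = 34 − 9 = 25 and f = 45 − 30 = 15.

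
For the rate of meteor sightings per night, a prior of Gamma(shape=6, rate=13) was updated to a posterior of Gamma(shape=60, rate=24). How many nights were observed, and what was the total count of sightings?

n = 11 nights with total 54 sightings

A Gamma(α, β) prior (rate parametrization) on a Poisson rate with n observations summing to S gives posterior Gamma(α+S, β+n).
Matching: Σxᵢ = 60 − 6 = 54 and n = 24 − 13 = 11.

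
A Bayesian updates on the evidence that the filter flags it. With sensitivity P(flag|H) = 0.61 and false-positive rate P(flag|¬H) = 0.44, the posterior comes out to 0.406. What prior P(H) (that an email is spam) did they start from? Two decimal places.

P(H) = 0.33

Bayes' rule in odds form gives O(H|E) = O(H)·[P(E|H)/P(E|¬H)], hence O(H) = O(H|E)/LR.
Posterior odds = 0.406/(1−0.406) = 0.6835. LR = 0.61/0.44 = 1.3864.
Prior odds = 0.6835/1.3864 = 0.4930, so P(H) = 0.4930/(1+0.4930) ≈ 0.33.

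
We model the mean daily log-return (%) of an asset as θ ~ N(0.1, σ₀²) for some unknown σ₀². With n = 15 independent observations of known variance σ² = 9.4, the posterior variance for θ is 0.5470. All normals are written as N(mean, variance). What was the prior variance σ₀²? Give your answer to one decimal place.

Posterior precision equals prior precision plus data precision: 1/σ_n² = 1/σ₀² + n/σ².
So 1/σ₀² = 1/0.5470 − 15/9.4 = 1.828154 − 1.595745 = 0.232409.
Hence σ₀² = 1/0.232409 ≈ 4.3.

σ₀² = 4.3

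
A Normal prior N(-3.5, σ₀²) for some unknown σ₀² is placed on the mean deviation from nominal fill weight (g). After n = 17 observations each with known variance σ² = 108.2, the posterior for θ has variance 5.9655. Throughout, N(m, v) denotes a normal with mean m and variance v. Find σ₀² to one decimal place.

σ₀² = 95.1

For the Normal–Normal model with known σ², precisions add: τ_n = τ₀ + n/σ².
So 1/σ₀² = 1/5.9655 − 17/108.2 = 0.167631 − 0.157116 = 0.010515.
Hence σ₀² = 1/0.010515 ≈ 95.1.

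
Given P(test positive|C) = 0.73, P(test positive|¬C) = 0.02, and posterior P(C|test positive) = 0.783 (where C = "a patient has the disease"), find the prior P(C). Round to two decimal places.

Bayes' rule in odds form gives O(C|E) = O(C)·[P(E|C)/P(E|¬C)], hence O(C) = O(C|E)/LR.
Posterior odds = 0.783/(1−0.783) = 3.6083. LR = 0.73/0.02 = 36.5000.
Prior odds = 3.6083/36.5000 = 0.0989, so P(C) = 0.0989/(1+0.0989) ≈ 0.09.

P(C) = 0.09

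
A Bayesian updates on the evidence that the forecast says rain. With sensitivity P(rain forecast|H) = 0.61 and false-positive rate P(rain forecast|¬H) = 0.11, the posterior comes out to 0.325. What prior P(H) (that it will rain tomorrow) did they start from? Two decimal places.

In odds form, posterior odds = prior odds × likelihood ratio, so prior odds = posterior odds ÷ LR.
Posterior odds = 0.325/(1−0.325) = 0.4815. LR = 0.61/0.11 = 5.5455.
Prior odds = 0.4815/5.5455 = 0.0868, so P(H) = 0.0868/(1+0.0868) ≈ 0.08.

P(H) = 0.08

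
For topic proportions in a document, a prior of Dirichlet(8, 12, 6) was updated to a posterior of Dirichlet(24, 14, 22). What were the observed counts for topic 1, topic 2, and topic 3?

counts (16, 2, 16)

For a Dirichlet(α) prior with multinomial counts c, the posterior is Dirichlet(α + c) componentwise.
Counts are posterior − prior componentwise: 24−8=16, 14−12=2, 22−6=16.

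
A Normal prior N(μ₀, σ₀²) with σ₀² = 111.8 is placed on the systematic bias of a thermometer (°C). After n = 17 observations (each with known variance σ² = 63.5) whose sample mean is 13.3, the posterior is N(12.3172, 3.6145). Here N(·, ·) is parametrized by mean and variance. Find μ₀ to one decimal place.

The posterior mean is a precision-weighted average: μ_n = (τ₀μ₀ + τ_data·x̄)/(τ₀+τ_data), with τ₀=1/σ₀² and τ_data=n/σ².
Here τ₀ = 1/111.8 = 0.008945 and τ_data = 17/63.5 = 0.267717, so τ_n = 0.276662.
Rearranging for μ₀: μ₀ = (μ_n·τ_n − τ_data·x̄)/τ₀ = (12.3172·0.276662 − 0.267717·13.3) / 0.008945 = -0.152935/0.008945 ≈ -17.1.

μ₀ = -17.1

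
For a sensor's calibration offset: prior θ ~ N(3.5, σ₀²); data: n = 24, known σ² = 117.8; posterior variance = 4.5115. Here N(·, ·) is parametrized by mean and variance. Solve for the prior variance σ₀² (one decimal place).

For the Normal–Normal model with known σ², precisions add: τ_n = τ₀ + n/σ².
So 1/σ₀² = 1/4.5115 − 24/117.8 = 0.221656 − 0.203735 = 0.017921.
Hence σ₀² = 1/0.017921 ≈ 55.8.

σ₀² = 55.8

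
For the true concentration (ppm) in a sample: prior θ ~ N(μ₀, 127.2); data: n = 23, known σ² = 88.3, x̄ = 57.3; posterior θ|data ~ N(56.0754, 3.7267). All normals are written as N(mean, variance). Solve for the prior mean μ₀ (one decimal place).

With known observation variance, the Normal–Normal posterior has precision τ_n = τ₀ + n/σ² and mean μ_n = (τ₀μ₀ + (n/σ²)x̄)/τ_n.
Here τ₀ = 1/127.2 = 0.007862 and τ_data = 23/88.3 = 0.260476, so τ_n = 0.268338.
Rearranging for μ₀: μ₀ = (μ_n·τ_n − τ_data·x̄)/τ₀ = (56.0754·0.268338 − 0.260476·57.3) / 0.007862 = 0.121886/0.007862 ≈ 15.5.

μ₀ = 15.5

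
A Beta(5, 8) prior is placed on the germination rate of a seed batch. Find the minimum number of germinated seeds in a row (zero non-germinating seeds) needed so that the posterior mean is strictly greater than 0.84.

After k germinated seeds and 0 non-germinating seeds the posterior is Beta(5+k, 8), with mean (5+k)/(5+8+k).
Set (5+k)/(13+k) > 0.84 and solve: k > (0.84·13 − 5)/(1 − 0.84) = 37.000.
The smallest integer exceeding 37.000 is 38, and checking k=38: (43)/(51) = 0.8431 > 0.84.

k = 38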